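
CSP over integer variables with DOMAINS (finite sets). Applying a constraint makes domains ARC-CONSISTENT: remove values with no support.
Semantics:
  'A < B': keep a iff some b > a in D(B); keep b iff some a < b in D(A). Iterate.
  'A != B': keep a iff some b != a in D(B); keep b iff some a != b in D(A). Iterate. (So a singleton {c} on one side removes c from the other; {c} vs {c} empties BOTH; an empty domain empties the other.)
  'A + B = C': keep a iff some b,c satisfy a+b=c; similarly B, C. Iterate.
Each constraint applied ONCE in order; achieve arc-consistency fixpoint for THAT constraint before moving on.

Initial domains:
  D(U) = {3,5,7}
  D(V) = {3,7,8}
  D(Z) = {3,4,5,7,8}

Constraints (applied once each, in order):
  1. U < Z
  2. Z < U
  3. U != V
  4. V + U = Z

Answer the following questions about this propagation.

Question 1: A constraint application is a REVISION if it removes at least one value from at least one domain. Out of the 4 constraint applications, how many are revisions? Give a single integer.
Answer: 3

Derivation:
Constraint 1 (U < Z) on D(U)={3,5,7} D(Z)={3,4,5,7,8}: Z {3,4,5,7,8}->{4,5,7,8} => REVISION
Constraint 2 (Z < U) on D(Z)={4,5,7,8} D(U)={3,5,7}: Z {4,5,7,8}->{4,5}; U {3,5,7}->{5,7} => REVISION
Constraint 3 (U != V) on D(U)={5,7} D(V)={3,7,8}: no change => not a revision
Constraint 4 (V + U = Z) on D(V)={3,7,8} D(U)={5,7} D(Z)={4,5}: V {3,7,8}->{}; U {5,7}->{}; Z {4,5}->{} => REVISION
Total revisions = 3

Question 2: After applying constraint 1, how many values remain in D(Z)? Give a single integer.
Constraint 1 (U < Z) on D(U)={3,5,7} D(Z)={3,4,5,7,8}: Z {3,4,5,7,8}->{4,5,7,8}
So after constraint 1: D(Z)={4,5,7,8}, size = 4

Answer: 4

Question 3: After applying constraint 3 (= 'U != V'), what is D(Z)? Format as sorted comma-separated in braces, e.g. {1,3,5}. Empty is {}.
Answer: {4,5}

Derivation:
Constraint 1 (U < Z) on D(U)={3,5,7} D(Z)={3,4,5,7,8}: Z {3,4,5,7,8}->{4,5,7,8}
Constraint 2 (Z < U) on D(Z)={4,5,7,8} D(U)={3,5,7}: Z {4,5,7,8}->{4,5}; U {3,5,7}->{5,7}
Constraint 3 (U != V) on D(U)={5,7} D(V)={3,7,8}: no change
So after constraint 3: D(Z) = {4,5}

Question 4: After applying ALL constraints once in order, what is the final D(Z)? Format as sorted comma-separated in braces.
Answer: {}

Derivation:
Constraint 1 (U < Z) on D(U)={3,5,7} D(Z)={3,4,5,7,8}: Z {3,4,5,7,8}->{4,5,7,8}
Constraint 2 (Z < U) on D(Z)={4,5,7,8} D(U)={3,5,7}: Z {4,5,7,8}->{4,5}; U {3,5,7}->{5,7}
Constraint 3 (U != V) on D(U)={5,7} D(V)={3,7,8}: no change
Constraint 4 (V + U = Z) on D(V)={3,7,8} D(U)={5,7} D(Z)={4,5}: V {3,7,8}->{}; U {5,7}->{}; Z {4,5}->{}
So after all 4 constraints: D(Z) = {}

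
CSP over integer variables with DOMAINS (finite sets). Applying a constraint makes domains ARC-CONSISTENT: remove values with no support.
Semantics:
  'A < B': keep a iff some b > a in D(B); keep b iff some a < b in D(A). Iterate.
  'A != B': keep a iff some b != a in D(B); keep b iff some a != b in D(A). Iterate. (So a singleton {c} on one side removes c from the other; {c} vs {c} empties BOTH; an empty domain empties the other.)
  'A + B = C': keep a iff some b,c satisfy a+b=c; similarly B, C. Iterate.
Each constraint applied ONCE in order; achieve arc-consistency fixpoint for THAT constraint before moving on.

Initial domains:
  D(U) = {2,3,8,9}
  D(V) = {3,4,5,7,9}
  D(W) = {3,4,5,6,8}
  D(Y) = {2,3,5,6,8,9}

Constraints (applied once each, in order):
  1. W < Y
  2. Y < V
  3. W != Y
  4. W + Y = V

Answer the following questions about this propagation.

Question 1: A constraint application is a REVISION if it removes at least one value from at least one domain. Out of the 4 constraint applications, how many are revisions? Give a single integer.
Constraint 1 (W < Y) on D(W)={3,4,5,6,8} D(Y)={2,3,5,6,8,9}: Y {2,3,5,6,8,9}->{5,6,8,9} => REVISION
Constraint 2 (Y < V) on D(Y)={5,6,8,9} D(V)={3,4,5,7,9}: Y {5,6,8,9}->{5,6,8}; V {3,4,5,7,9}->{7,9} => REVISION
Constraint 3 (W != Y) on D(W)={3,4,5,6,8} D(Y)={5,6,8}: no change => not a revision
Constraint 4 (W + Y = V) on D(W)={3,4,5,6,8} D(Y)={5,6,8} D(V)={7,9}: W {3,4,5,6,8}->{3,4}; Y {5,6,8}->{5,6}; V {7,9}->{9} => REVISION
Total revisions = 3

Answer: 3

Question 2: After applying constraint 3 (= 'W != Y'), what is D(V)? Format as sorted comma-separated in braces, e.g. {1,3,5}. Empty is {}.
Answer: {7,9}

Derivation:
Constraint 1 (W < Y) on D(W)={3,4,5,6,8} D(Y)={2,3,5,6,8,9}: Y {2,3,5,6,8,9}->{5,6,8,9}
Constraint 2 (Y < V) on D(Y)={5,6,8,9} D(V)={3,4,5,7,9}: Y {5,6,8,9}->{5,6,8}; V {3,4,5,7,9}->{7,9}
Constraint 3 (W != Y) on D(W)={3,4,5,6,8} D(Y)={5,6,8}: no change
So after constraint 3: D(V) = {7,9}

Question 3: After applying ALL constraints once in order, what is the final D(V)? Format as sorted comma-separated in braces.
Answer: {9}

Derivation:
Constraint 1 (W < Y) on D(W)={3,4,5,6,8} D(Y)={2,3,5,6,8,9}: Y {2,3,5,6,8,9}->{5,6,8,9}
Constraint 2 (Y < V) on D(Y)={5,6,8,9} D(V)={3,4,5,7,9}: Y {5,6,8,9}->{5,6,8}; V {3,4,5,7,9}->{7,9}
Constraint 3 (W != Y) on D(W)={3,4,5,6,8} D(Y)={5,6,8}: no change
Constraint 4 (W + Y = V) on D(W)={3,4,5,6,8} D(Y)={5,6,8} D(V)={7,9}: W {3,4,5,6,8}->{3,4}; Y {5,6,8}->{5,6}; V {7,9}->{9}
So after all 4 constraints: D(V) = {9}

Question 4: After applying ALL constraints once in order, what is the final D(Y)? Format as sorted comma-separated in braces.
Answer: {5,6}

Derivation:
Constraint 1 (W < Y) on D(W)={3,4,5,6,8} D(Y)={2,3,5,6,8,9}: Y {2,3,5,6,8,9}->{5,6,8,9}
Constraint 2 (Y < V) on D(Y)={5,6,8,9} D(V)={3,4,5,7,9}: Y {5,6,8,9}->{5,6,8}; V {3,4,5,7,9}->{7,9}
Constraint 3 (W != Y) on D(W)={3,4,5,6,8} D(Y)={5,6,8}: no change
Constraint 4 (W + Y = V) on D(W)={3,4,5,6,8} D(Y)={5,6,8} D(V)={7,9}: W {3,4,5,6,8}->{3,4}; Y {5,6,8}->{5,6}; V {7,9}->{9}
So after all 4 constraints: D(Y) = {5,6}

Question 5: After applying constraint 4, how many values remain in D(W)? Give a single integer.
Constraint 1 (W < Y) on D(W)={3,4,5,6,8} D(Y)={2,3,5,6,8,9}: Y {2,3,5,6,8,9}->{5,6,8,9}
Constraint 2 (Y < V) on D(Y)={5,6,8,9} D(V)={3,4,5,7,9}: Y {5,6,8,9}->{5,6,8}; V {3,4,5,7,9}->{7,9}
Constraint 3 (W != Y) on D(W)={3,4,5,6,8} D(Y)={5,6,8}: no change
Constraint 4 (W + Y = V) on D(W)={3,4,5,6,8} D(Y)={5,6,8} D(V)={7,9}: W {3,4,5,6,8}->{3,4}; Y {5,6,8}->{5,6}; V {7,9}->{9}
So after constraint 4: D(W)={3,4}, size = 2

Answer: 2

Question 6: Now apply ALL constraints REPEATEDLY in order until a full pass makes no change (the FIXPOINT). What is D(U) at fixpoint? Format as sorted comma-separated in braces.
Answer: {2,3,8,9}

Derivation:
pass 0 (initial): D(U)={2,3,8,9}
pass 1: V {3,4,5,7,9}->{9}; W {3,4,5,6,8}->{3,4}; Y {2,3,5,6,8,9}->{5,6}
pass 2: no change
Fixpoint after 2 passes: D(U) = {2,3,8,9}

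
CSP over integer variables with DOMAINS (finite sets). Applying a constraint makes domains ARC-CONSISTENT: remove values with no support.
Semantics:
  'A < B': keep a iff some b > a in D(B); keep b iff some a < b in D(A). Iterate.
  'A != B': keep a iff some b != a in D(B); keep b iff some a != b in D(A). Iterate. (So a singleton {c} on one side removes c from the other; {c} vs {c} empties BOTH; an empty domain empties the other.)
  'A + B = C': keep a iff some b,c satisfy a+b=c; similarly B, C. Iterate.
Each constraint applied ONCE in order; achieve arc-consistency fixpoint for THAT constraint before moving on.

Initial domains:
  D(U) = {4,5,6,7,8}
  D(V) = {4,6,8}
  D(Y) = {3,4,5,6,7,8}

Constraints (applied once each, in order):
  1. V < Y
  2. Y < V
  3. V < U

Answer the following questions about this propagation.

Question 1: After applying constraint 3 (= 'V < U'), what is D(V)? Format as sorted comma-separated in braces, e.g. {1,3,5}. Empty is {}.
Constraint 1 (V < Y) on D(V)={4,6,8} D(Y)={3,4,5,6,7,8}: V {4,6,8}->{4,6}; Y {3,4,5,6,7,8}->{5,6,7,8}
Constraint 2 (Y < V) on D(Y)={5,6,7,8} D(V)={4,6}: Y {5,6,7,8}->{5}; V {4,6}->{6}
Constraint 3 (V < U) on D(V)={6} D(U)={4,5,6,7,8}: U {4,5,6,7,8}->{7,8}
So after constraint 3: D(V) = {6}

Answer: {6}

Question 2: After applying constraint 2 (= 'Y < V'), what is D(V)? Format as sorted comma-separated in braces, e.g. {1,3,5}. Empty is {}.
Constraint 1 (V < Y) on D(V)={4,6,8} D(Y)={3,4,5,6,7,8}: V {4,6,8}->{4,6}; Y {3,4,5,6,7,8}->{5,6,7,8}
Constraint 2 (Y < V) on D(Y)={5,6,7,8} D(V)={4,6}: Y {5,6,7,8}->{5}; V {4,6}->{6}
So after constraint 2: D(V) = {6}

Answer: {6}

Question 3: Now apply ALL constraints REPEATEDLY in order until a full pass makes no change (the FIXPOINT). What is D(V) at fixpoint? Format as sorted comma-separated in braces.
Answer: {}

Derivation:
pass 0 (initial): D(V)={4,6,8}
pass 1: U {4,5,6,7,8}->{7,8}; V {4,6,8}->{6}; Y {3,4,5,6,7,8}->{5}
pass 2: U {7,8}->{}; V {6}->{}; Y {5}->{}
pass 3: no change
Fixpoint after 3 passes: D(V) = {}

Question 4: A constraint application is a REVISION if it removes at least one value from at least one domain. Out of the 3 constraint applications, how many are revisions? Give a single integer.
Constraint 1 (V < Y) on D(V)={4,6,8} D(Y)={3,4,5,6,7,8}: V {4,6,8}->{4,6}; Y {3,4,5,6,7,8}->{5,6,7,8} => REVISION
Constraint 2 (Y < V) on D(Y)={5,6,7,8} D(V)={4,6}: Y {5,6,7,8}->{5}; V {4,6}->{6} => REVISION
Constraint 3 (V < U) on D(V)={6} D(U)={4,5,6,7,8}: U {4,5,6,7,8}->{7,8} => REVISION
Total revisions = 3

Answer: 3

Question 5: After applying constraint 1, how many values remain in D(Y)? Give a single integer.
Constraint 1 (V < Y) on D(V)={4,6,8} D(Y)={3,4,5,6,7,8}: V {4,6,8}->{4,6}; Y {3,4,5,6,7,8}->{5,6,7,8}
So after constraint 1: D(Y)={5,6,7,8}, size = 4

Answer: 4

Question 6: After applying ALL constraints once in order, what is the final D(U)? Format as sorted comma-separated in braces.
Answer: {7,8}

Derivation:
Constraint 1 (V < Y) on D(V)={4,6,8} D(Y)={3,4,5,6,7,8}: V {4,6,8}->{4,6}; Y {3,4,5,6,7,8}->{5,6,7,8}
Constraint 2 (Y < V) on D(Y)={5,6,7,8} D(V)={4,6}: Y {5,6,7,8}->{5}; V {4,6}->{6}
Constraint 3 (V < U) on D(V)={6} D(U)={4,5,6,7,8}: U {4,5,6,7,8}->{7,8}
So after all 3 constraints: D(U) = {7,8}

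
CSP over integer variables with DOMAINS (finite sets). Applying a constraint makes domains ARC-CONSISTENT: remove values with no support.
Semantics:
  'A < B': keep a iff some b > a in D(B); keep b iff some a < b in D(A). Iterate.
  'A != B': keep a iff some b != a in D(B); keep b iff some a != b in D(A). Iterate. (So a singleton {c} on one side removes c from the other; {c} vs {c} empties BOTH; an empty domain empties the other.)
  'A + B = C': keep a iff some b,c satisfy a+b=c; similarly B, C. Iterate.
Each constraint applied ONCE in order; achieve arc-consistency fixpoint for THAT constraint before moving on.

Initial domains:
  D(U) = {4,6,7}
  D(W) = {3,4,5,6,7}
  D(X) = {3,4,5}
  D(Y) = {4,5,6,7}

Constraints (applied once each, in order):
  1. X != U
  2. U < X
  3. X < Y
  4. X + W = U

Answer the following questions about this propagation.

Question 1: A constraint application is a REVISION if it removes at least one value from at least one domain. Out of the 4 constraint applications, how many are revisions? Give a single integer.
Constraint 1 (X != U) on D(X)={3,4,5} D(U)={4,6,7}: no change => not a revision
Constraint 2 (U < X) on D(U)={4,6,7} D(X)={3,4,5}: U {4,6,7}->{4}; X {3,4,5}->{5} => REVISION
Constraint 3 (X < Y) on D(X)={5} D(Y)={4,5,6,7}: Y {4,5,6,7}->{6,7} => REVISION
Constraint 4 (X + W = U) on D(X)={5} D(W)={3,4,5,6,7} D(U)={4}: X {5}->{}; W {3,4,5,6,7}->{}; U {4}->{} => REVISION
Total revisions = 3

Answer: 3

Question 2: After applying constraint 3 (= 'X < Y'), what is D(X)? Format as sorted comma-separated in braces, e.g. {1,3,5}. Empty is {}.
Constraint 1 (X != U) on D(X)={3,4,5} D(U)={4,6,7}: no change
Constraint 2 (U < X) on D(U)={4,6,7} D(X)={3,4,5}: U {4,6,7}->{4}; X {3,4,5}->{5}
Constraint 3 (X < Y) on D(X)={5} D(Y)={4,5,6,7}: Y {4,5,6,7}->{6,7}
So after constraint 3: D(X) = {5}

Answer: {5}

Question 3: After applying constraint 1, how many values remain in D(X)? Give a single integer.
Constraint 1 (X != U) on D(X)={3,4,5} D(U)={4,6,7}: no change
So after constraint 1: D(X)={3,4,5}, size = 3

Answer: 3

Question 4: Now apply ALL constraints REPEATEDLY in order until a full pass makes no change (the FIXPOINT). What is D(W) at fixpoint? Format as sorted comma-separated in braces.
Answer: {}

Derivation:
pass 0 (initial): D(W)={3,4,5,6,7}
pass 1: U {4,6,7}->{}; W {3,4,5,6,7}->{}; X {3,4,5}->{}; Y {4,5,6,7}->{6,7}
pass 2: Y {6,7}->{}
pass 3: no change
Fixpoint after 3 passes: D(W) = {}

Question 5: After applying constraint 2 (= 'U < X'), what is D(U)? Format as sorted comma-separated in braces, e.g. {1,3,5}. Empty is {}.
Answer: {4}

Derivation:
Constraint 1 (X != U) on D(X)={3,4,5} D(U)={4,6,7}: no change
Constraint 2 (U < X) on D(U)={4,6,7} D(X)={3,4,5}: U {4,6,7}->{4}; X {3,4,5}->{5}
So after constraint 2: D(U) = {4}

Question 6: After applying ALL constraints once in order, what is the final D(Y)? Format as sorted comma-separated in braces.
Constraint 1 (X != U) on D(X)={3,4,5} D(U)={4,6,7}: no change
Constraint 2 (U < X) on D(U)={4,6,7} D(X)={3,4,5}: U {4,6,7}->{4}; X {3,4,5}->{5}
Constraint 3 (X < Y) on D(X)={5} D(Y)={4,5,6,7}: Y {4,5,6,7}->{6,7}
Constraint 4 (X + W = U) on D(X)={5} D(W)={3,4,5,6,7} D(U)={4}: X {5}->{}; W {3,4,5,6,7}->{}; U {4}->{}
So after all 4 constraints: D(Y) = {6,7}

Answer: {6,7}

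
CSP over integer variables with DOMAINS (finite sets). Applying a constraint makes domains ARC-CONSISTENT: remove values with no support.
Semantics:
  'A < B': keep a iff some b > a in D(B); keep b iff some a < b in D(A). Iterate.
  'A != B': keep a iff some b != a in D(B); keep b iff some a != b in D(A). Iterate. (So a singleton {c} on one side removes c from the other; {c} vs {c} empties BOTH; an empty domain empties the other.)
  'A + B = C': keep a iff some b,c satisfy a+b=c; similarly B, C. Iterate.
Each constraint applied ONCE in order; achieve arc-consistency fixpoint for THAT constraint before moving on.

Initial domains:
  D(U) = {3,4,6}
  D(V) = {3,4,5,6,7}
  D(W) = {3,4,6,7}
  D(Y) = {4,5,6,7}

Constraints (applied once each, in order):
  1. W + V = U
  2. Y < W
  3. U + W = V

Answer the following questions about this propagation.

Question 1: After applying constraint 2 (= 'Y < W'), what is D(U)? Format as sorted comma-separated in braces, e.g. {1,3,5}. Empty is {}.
Answer: {6}

Derivation:
Constraint 1 (W + V = U) on D(W)={3,4,6,7} D(V)={3,4,5,6,7} D(U)={3,4,6}: W {3,4,6,7}->{3}; V {3,4,5,6,7}->{3}; U {3,4,6}->{6}
Constraint 2 (Y < W) on D(Y)={4,5,6,7} D(W)={3}: Y {4,5,6,7}->{}; W {3}->{}
So after constraint 2: D(U) = {6}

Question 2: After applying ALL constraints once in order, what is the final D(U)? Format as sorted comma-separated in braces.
Constraint 1 (W + V = U) on D(W)={3,4,6,7} D(V)={3,4,5,6,7} D(U)={3,4,6}: W {3,4,6,7}->{3}; V {3,4,5,6,7}->{3}; U {3,4,6}->{6}
Constraint 2 (Y < W) on D(Y)={4,5,6,7} D(W)={3}: Y {4,5,6,7}->{}; W {3}->{}
Constraint 3 (U + W = V) on D(U)={6} D(W)={} D(V)={3}: U {6}->{}; V {3}->{}
So after all 3 constraints: D(U) = {}

Answer: {}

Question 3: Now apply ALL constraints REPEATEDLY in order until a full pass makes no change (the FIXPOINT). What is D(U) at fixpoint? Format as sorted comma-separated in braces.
pass 0 (initial): D(U)={3,4,6}
pass 1: U {3,4,6}->{}; V {3,4,5,6,7}->{}; W {3,4,6,7}->{}; Y {4,5,6,7}->{}
pass 2: no change
Fixpoint after 2 passes: D(U) = {}

Answer: {}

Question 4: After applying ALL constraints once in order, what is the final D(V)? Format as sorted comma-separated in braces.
Constraint 1 (W + V = U) on D(W)={3,4,6,7} D(V)={3,4,5,6,7} D(U)={3,4,6}: W {3,4,6,7}->{3}; V {3,4,5,6,7}->{3}; U {3,4,6}->{6}
Constraint 2 (Y < W) on D(Y)={4,5,6,7} D(W)={3}: Y {4,5,6,7}->{}; W {3}->{}
Constraint 3 (U + W = V) on D(U)={6} D(W)={} D(V)={3}: U {6}->{}; V {3}->{}
So after all 3 constraints: D(V) = {}

Answer: {}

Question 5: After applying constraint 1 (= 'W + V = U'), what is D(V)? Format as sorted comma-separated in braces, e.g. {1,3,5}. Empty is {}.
Answer: {3}

Derivation:
Constraint 1 (W + V = U) on D(W)={3,4,6,7} D(V)={3,4,5,6,7} D(U)={3,4,6}: W {3,4,6,7}->{3}; V {3,4,5,6,7}->{3}; U {3,4,6}->{6}
So after constraint 1: D(V) = {3}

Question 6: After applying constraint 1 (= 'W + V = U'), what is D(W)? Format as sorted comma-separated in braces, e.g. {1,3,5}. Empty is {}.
Constraint 1 (W + V = U) on D(W)={3,4,6,7} D(V)={3,4,5,6,7} D(U)={3,4,6}: W {3,4,6,7}->{3}; V {3,4,5,6,7}->{3}; U {3,4,6}->{6}
So after constraint 1: D(W) = {3}

Answer: {3}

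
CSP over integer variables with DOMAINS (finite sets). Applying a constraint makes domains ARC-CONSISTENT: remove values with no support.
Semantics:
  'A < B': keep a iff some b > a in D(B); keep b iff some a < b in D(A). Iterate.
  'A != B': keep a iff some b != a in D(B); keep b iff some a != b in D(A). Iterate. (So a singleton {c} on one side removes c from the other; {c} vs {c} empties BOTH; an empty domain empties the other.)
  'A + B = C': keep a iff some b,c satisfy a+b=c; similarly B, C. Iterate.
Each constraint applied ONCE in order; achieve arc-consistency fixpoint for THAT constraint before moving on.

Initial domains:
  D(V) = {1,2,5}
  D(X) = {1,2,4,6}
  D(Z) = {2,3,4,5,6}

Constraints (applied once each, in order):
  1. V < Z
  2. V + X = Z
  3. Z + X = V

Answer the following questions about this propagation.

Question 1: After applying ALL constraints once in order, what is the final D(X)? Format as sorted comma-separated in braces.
Answer: {1,2}

Derivation:
Constraint 1 (V < Z) on D(V)={1,2,5} D(Z)={2,3,4,5,6}: no change
Constraint 2 (V + X = Z) on D(V)={1,2,5} D(X)={1,2,4,6} D(Z)={2,3,4,5,6}: X {1,2,4,6}->{1,2,4}
Constraint 3 (Z + X = V) on D(Z)={2,3,4,5,6} D(X)={1,2,4} D(V)={1,2,5}: Z {2,3,4,5,6}->{3,4}; X {1,2,4}->{1,2}; V {1,2,5}->{5}
So after all 3 constraints: D(X) = {1,2}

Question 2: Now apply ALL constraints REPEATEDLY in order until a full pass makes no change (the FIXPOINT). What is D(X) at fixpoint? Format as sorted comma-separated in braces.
pass 0 (initial): D(X)={1,2,4,6}
pass 1: V {1,2,5}->{5}; X {1,2,4,6}->{1,2}; Z {2,3,4,5,6}->{3,4}
pass 2: V {5}->{}; X {1,2}->{}; Z {3,4}->{}
pass 3: no change
Fixpoint after 3 passes: D(X) = {}

Answer: {}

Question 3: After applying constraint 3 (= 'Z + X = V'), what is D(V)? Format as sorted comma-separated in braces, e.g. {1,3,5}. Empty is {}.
Answer: {5}

Derivation:
Constraint 1 (V < Z) on D(V)={1,2,5} D(Z)={2,3,4,5,6}: no change
Constraint 2 (V + X = Z) on D(V)={1,2,5} D(X)={1,2,4,6} D(Z)={2,3,4,5,6}: X {1,2,4,6}->{1,2,4}
Constraint 3 (Z + X = V) on D(Z)={2,3,4,5,6} D(X)={1,2,4} D(V)={1,2,5}: Z {2,3,4,5,6}->{3,4}; X {1,2,4}->{1,2}; V {1,2,5}->{5}
So after constraint 3: D(V) = {5}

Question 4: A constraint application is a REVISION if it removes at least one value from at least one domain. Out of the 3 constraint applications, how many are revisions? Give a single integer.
Answer: 2

Derivation:
Constraint 1 (V < Z) on D(V)={1,2,5} D(Z)={2,3,4,5,6}: no change => not a revision
Constraint 2 (V + X = Z) on D(V)={1,2,5} D(X)={1,2,4,6} D(Z)={2,3,4,5,6}: X {1,2,4,6}->{1,2,4} => REVISION
Constraint 3 (Z + X = V) on D(Z)={2,3,4,5,6} D(X)={1,2,4} D(V)={1,2,5}: Z {2,3,4,5,6}->{3,4}; X {1,2,4}->{1,2}; V {1,2,5}->{5} => REVISION
Total revisions = 2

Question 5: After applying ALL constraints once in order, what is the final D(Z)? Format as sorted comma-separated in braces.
Answer: {3,4}

Derivation:
Constraint 1 (V < Z) on D(V)={1,2,5} D(Z)={2,3,4,5,6}: no change
Constraint 2 (V + X = Z) on D(V)={1,2,5} D(X)={1,2,4,6} D(Z)={2,3,4,5,6}: X {1,2,4,6}->{1,2,4}
Constraint 3 (Z + X = V) on D(Z)={2,3,4,5,6} D(X)={1,2,4} D(V)={1,2,5}: Z {2,3,4,5,6}->{3,4}; X {1,2,4}->{1,2}; V {1,2,5}->{5}
So after all 3 constraints: D(Z) = {3,4}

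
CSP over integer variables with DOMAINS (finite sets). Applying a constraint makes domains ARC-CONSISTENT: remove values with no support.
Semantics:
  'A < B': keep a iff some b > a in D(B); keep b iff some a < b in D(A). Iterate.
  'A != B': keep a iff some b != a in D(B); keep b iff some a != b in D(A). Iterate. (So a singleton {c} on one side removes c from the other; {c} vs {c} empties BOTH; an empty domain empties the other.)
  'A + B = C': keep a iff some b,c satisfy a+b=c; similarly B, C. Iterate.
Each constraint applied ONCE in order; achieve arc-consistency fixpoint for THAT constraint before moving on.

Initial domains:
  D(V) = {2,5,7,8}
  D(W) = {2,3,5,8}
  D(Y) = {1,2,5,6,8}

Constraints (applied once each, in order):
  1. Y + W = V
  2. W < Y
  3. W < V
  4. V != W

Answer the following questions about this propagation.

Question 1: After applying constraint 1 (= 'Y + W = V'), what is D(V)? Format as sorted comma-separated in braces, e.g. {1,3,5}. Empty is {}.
Answer: {5,7,8}

Derivation:
Constraint 1 (Y + W = V) on D(Y)={1,2,5,6,8} D(W)={2,3,5,8} D(V)={2,5,7,8}: Y {1,2,5,6,8}->{2,5,6}; W {2,3,5,8}->{2,3,5}; V {2,5,7,8}->{5,7,8}
So after constraint 1: D(V) = {5,7,8}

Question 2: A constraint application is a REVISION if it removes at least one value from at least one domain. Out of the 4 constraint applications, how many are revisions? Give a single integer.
Constraint 1 (Y + W = V) on D(Y)={1,2,5,6,8} D(W)={2,3,5,8} D(V)={2,5,7,8}: Y {1,2,5,6,8}->{2,5,6}; W {2,3,5,8}->{2,3,5}; V {2,5,7,8}->{5,7,8} => REVISION
Constraint 2 (W < Y) on D(W)={2,3,5} D(Y)={2,5,6}: Y {2,5,6}->{5,6} => REVISION
Constraint 3 (W < V) on D(W)={2,3,5} D(V)={5,7,8}: no change => not a revision
Constraint 4 (V != W) on D(V)={5,7,8} D(W)={2,3,5}: no change => not a revision
Total revisions = 2

Answer: 2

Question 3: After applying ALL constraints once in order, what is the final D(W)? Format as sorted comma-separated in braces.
Answer: {2,3,5}

Derivation:
Constraint 1 (Y + W = V) on D(Y)={1,2,5,6,8} D(W)={2,3,5,8} D(V)={2,5,7,8}: Y {1,2,5,6,8}->{2,5,6}; W {2,3,5,8}->{2,3,5}; V {2,5,7,8}->{5,7,8}
Constraint 2 (W < Y) on D(W)={2,3,5} D(Y)={2,5,6}: Y {2,5,6}->{5,6}
Constraint 3 (W < V) on D(W)={2,3,5} D(V)={5,7,8}: no change
Constraint 4 (V != W) on D(V)={5,7,8} D(W)={2,3,5}: no change
So after all 4 constraints: D(W) = {2,3,5}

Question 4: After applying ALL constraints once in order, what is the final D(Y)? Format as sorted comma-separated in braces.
Answer: {5,6}

Derivation:
Constraint 1 (Y + W = V) on D(Y)={1,2,5,6,8} D(W)={2,3,5,8} D(V)={2,5,7,8}: Y {1,2,5,6,8}->{2,5,6}; W {2,3,5,8}->{2,3,5}; V {2,5,7,8}->{5,7,8}
Constraint 2 (W < Y) on D(W)={2,3,5} D(Y)={2,5,6}: Y {2,5,6}->{5,6}
Constraint 3 (W < V) on D(W)={2,3,5} D(V)={5,7,8}: no change
Constraint 4 (V != W) on D(V)={5,7,8} D(W)={2,3,5}: no change
So after all 4 constraints: D(Y) = {5,6}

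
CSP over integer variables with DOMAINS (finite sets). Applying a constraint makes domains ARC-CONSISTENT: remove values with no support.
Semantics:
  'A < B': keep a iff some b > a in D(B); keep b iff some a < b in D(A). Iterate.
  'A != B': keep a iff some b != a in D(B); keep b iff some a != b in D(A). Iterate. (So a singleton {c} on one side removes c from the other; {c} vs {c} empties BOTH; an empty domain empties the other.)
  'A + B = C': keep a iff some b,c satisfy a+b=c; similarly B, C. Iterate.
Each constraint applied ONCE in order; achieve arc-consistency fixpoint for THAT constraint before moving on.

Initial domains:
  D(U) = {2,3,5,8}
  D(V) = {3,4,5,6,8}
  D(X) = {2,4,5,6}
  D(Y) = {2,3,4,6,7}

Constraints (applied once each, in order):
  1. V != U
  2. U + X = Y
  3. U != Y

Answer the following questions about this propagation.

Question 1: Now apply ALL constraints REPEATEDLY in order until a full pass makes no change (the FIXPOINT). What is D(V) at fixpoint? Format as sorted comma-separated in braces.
pass 0 (initial): D(V)={3,4,5,6,8}
pass 1: U {2,3,5,8}->{2,3,5}; X {2,4,5,6}->{2,4,5}; Y {2,3,4,6,7}->{4,6,7}
pass 2: no change
Fixpoint after 2 passes: D(V) = {3,4,5,6,8}

Answer: {3,4,5,6,8}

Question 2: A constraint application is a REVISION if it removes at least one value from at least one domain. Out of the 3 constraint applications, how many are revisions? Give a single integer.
Answer: 1

Derivation:
Constraint 1 (V != U) on D(V)={3,4,5,6,8} D(U)={2,3,5,8}: no change => not a revision
Constraint 2 (U + X = Y) on D(U)={2,3,5,8} D(X)={2,4,5,6} D(Y)={2,3,4,6,7}: U {2,3,5,8}->{2,3,5}; X {2,4,5,6}->{2,4,5}; Y {2,3,4,6,7}->{4,6,7} => REVISION
Constraint 3 (U != Y) on D(U)={2,3,5} D(Y)={4,6,7}: no change => not a revision
Total revisions = 1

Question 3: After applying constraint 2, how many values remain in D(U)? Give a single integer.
Answer: 3

Derivation:
Constraint 1 (V != U) on D(V)={3,4,5,6,8} D(U)={2,3,5,8}: no change
Constraint 2 (U + X = Y) on D(U)={2,3,5,8} D(X)={2,4,5,6} D(Y)={2,3,4,6,7}: U {2,3,5,8}->{2,3,5}; X {2,4,5,6}->{2,4,5}; Y {2,3,4,6,7}->{4,6,7}
So after constraint 2: D(U)={2,3,5}, size = 3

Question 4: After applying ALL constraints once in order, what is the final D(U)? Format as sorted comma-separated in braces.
Answer: {2,3,5}

Derivation:
Constraint 1 (V != U) on D(V)={3,4,5,6,8} D(U)={2,3,5,8}: no change
Constraint 2 (U + X = Y) on D(U)={2,3,5,8} D(X)={2,4,5,6} D(Y)={2,3,4,6,7}: U {2,3,5,8}->{2,3,5}; X {2,4,5,6}->{2,4,5}; Y {2,3,4,6,7}->{4,6,7}
Constraint 3 (U != Y) on D(U)={2,3,5} D(Y)={4,6,7}: no change
So after all 3 constraints: D(U) = {2,3,5}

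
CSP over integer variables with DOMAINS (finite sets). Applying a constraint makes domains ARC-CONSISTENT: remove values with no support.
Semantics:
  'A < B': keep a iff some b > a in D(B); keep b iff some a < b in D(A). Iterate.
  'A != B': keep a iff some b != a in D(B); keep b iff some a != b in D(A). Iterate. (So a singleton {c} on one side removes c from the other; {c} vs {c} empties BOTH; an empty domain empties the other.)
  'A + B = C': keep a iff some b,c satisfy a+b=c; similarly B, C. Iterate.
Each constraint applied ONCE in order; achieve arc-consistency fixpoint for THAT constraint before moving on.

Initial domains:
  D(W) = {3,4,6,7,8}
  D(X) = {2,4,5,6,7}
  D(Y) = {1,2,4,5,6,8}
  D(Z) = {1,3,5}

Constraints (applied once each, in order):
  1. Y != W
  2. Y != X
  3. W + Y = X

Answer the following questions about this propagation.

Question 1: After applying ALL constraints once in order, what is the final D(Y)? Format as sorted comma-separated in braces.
Constraint 1 (Y != W) on D(Y)={1,2,4,5,6,8} D(W)={3,4,6,7,8}: no change
Constraint 2 (Y != X) on D(Y)={1,2,4,5,6,8} D(X)={2,4,5,6,7}: no change
Constraint 3 (W + Y = X) on D(W)={3,4,6,7,8} D(Y)={1,2,4,5,6,8} D(X)={2,4,5,6,7}: W {3,4,6,7,8}->{3,4,6}; Y {1,2,4,5,6,8}->{1,2,4}; X {2,4,5,6,7}->{4,5,6,7}
So after all 3 constraints: D(Y) = {1,2,4}

Answer: {1,2,4}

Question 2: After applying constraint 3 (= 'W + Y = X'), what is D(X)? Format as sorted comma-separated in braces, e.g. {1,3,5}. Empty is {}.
Answer: {4,5,6,7}

Derivation:
Constraint 1 (Y != W) on D(Y)={1,2,4,5,6,8} D(W)={3,4,6,7,8}: no change
Constraint 2 (Y != X) on D(Y)={1,2,4,5,6,8} D(X)={2,4,5,6,7}: no change
Constraint 3 (W + Y = X) on D(W)={3,4,6,7,8} D(Y)={1,2,4,5,6,8} D(X)={2,4,5,6,7}: W {3,4,6,7,8}->{3,4,6}; Y {1,2,4,5,6,8}->{1,2,4}; X {2,4,5,6,7}->{4,5,6,7}
So after constraint 3: D(X) = {4,5,6,7}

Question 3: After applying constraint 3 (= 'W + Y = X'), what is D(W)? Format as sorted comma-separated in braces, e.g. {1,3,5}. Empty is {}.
Answer: {3,4,6}

Derivation:
Constraint 1 (Y != W) on D(Y)={1,2,4,5,6,8} D(W)={3,4,6,7,8}: no change
Constraint 2 (Y != X) on D(Y)={1,2,4,5,6,8} D(X)={2,4,5,6,7}: no change
Constraint 3 (W + Y = X) on D(W)={3,4,6,7,8} D(Y)={1,2,4,5,6,8} D(X)={2,4,5,6,7}: W {3,4,6,7,8}->{3,4,6}; Y {1,2,4,5,6,8}->{1,2,4}; X {2,4,5,6,7}->{4,5,6,7}
So after constraint 3: D(W) = {3,4,6}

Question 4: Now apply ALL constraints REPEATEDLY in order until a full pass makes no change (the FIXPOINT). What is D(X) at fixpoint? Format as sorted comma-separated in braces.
Answer: {4,5,6,7}

Derivation:
pass 0 (initial): D(X)={2,4,5,6,7}
pass 1: W {3,4,6,7,8}->{3,4,6}; X {2,4,5,6,7}->{4,5,6,7}; Y {1,2,4,5,6,8}->{1,2,4}
pass 2: no change
Fixpoint after 2 passes: D(X) = {4,5,6,7}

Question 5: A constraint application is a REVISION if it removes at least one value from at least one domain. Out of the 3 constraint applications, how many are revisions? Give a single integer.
Constraint 1 (Y != W) on D(Y)={1,2,4,5,6,8} D(W)={3,4,6,7,8}: no change => not a revision
Constraint 2 (Y != X) on D(Y)={1,2,4,5,6,8} D(X)={2,4,5,6,7}: no change => not a revision
Constraint 3 (W + Y = X) on D(W)={3,4,6,7,8} D(Y)={1,2,4,5,6,8} D(X)={2,4,5,6,7}: W {3,4,6,7,8}->{3,4,6}; Y {1,2,4,5,6,8}->{1,2,4}; X {2,4,5,6,7}->{4,5,6,7} => REVISION
Total revisions = 1

Answer: 1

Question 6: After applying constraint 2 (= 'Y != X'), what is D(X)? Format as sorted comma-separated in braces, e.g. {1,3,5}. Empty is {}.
Constraint 1 (Y != W) on D(Y)={1,2,4,5,6,8} D(W)={3,4,6,7,8}: no change
Constraint 2 (Y != X) on D(Y)={1,2,4,5,6,8} D(X)={2,4,5,6,7}: no change
So after constraint 2: D(X) = {2,4,5,6,7}

Answer: {2,4,5,6,7}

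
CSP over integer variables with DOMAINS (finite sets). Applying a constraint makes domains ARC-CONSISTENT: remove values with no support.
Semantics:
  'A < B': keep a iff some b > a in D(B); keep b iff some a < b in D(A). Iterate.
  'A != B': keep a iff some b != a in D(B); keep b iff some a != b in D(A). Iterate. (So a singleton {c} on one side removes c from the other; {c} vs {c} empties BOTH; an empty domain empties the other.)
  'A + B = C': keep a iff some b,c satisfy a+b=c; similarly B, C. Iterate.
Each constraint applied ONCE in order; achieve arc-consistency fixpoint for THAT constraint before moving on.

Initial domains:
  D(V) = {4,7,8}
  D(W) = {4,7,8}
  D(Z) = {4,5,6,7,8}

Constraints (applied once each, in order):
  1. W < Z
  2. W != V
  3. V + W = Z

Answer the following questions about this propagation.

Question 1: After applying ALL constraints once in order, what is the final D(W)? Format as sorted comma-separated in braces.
Answer: {4}

Derivation:
Constraint 1 (W < Z) on D(W)={4,7,8} D(Z)={4,5,6,7,8}: W {4,7,8}->{4,7}; Z {4,5,6,7,8}->{5,6,7,8}
Constraint 2 (W != V) on D(W)={4,7} D(V)={4,7,8}: no change
Constraint 3 (V + W = Z) on D(V)={4,7,8} D(W)={4,7} D(Z)={5,6,7,8}: V {4,7,8}->{4}; W {4,7}->{4}; Z {5,6,7,8}->{8}
So after all 3 constraints: D(W) = {4}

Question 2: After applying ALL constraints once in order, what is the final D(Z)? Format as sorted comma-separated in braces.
Answer: {8}

Derivation:
Constraint 1 (W < Z) on D(W)={4,7,8} D(Z)={4,5,6,7,8}: W {4,7,8}->{4,7}; Z {4,5,6,7,8}->{5,6,7,8}
Constraint 2 (W != V) on D(W)={4,7} D(V)={4,7,8}: no change
Constraint 3 (V + W = Z) on D(V)={4,7,8} D(W)={4,7} D(Z)={5,6,7,8}: V {4,7,8}->{4}; W {4,7}->{4}; Z {5,6,7,8}->{8}
So after all 3 constraints: D(Z) = {8}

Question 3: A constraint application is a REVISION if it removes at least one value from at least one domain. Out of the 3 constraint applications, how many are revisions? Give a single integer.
Constraint 1 (W < Z) on D(W)={4,7,8} D(Z)={4,5,6,7,8}: W {4,7,8}->{4,7}; Z {4,5,6,7,8}->{5,6,7,8} => REVISION
Constraint 2 (W != V) on D(W)={4,7} D(V)={4,7,8}: no change => not a revision
Constraint 3 (V + W = Z) on D(V)={4,7,8} D(W)={4,7} D(Z)={5,6,7,8}: V {4,7,8}->{4}; W {4,7}->{4}; Z {5,6,7,8}->{8} => REVISION
Total revisions = 2

Answer: 2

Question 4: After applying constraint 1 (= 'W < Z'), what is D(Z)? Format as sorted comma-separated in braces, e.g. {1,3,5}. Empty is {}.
Answer: {5,6,7,8}

Derivation:
Constraint 1 (W < Z) on D(W)={4,7,8} D(Z)={4,5,6,7,8}: W {4,7,8}->{4,7}; Z {4,5,6,7,8}->{5,6,7,8}
So after constraint 1: D(Z) = {5,6,7,8}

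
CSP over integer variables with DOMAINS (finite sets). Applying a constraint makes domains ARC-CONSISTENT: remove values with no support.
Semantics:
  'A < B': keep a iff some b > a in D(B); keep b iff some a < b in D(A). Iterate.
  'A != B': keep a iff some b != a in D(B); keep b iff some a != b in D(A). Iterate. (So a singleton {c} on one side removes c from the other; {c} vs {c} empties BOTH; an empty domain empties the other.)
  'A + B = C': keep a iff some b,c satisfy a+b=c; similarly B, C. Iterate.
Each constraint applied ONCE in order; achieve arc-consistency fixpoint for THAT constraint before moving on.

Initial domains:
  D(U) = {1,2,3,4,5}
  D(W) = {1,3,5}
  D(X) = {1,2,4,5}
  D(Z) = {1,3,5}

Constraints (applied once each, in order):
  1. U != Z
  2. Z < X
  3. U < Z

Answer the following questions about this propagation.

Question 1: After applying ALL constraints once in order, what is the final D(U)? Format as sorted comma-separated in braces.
Answer: {1,2}

Derivation:
Constraint 1 (U != Z) on D(U)={1,2,3,4,5} D(Z)={1,3,5}: no change
Constraint 2 (Z < X) on D(Z)={1,3,5} D(X)={1,2,4,5}: Z {1,3,5}->{1,3}; X {1,2,4,5}->{2,4,5}
Constraint 3 (U < Z) on D(U)={1,2,3,4,5} D(Z)={1,3}: U {1,2,3,4,5}->{1,2}; Z {1,3}->{3}
So after all 3 constraints: D(U) = {1,2}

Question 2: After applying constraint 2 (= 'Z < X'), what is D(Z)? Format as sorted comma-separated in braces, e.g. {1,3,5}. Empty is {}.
Constraint 1 (U != Z) on D(U)={1,2,3,4,5} D(Z)={1,3,5}: no change
Constraint 2 (Z < X) on D(Z)={1,3,5} D(X)={1,2,4,5}: Z {1,3,5}->{1,3}; X {1,2,4,5}->{2,4,5}
So after constraint 2: D(Z) = {1,3}

Answer: {1,3}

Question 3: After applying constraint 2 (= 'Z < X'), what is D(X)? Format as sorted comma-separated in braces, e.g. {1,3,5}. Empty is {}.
Answer: {2,4,5}

Derivation:
Constraint 1 (U != Z) on D(U)={1,2,3,4,5} D(Z)={1,3,5}: no change
Constraint 2 (Z < X) on D(Z)={1,3,5} D(X)={1,2,4,5}: Z {1,3,5}->{1,3}; X {1,2,4,5}->{2,4,5}
So after constraint 2: D(X) = {2,4,5}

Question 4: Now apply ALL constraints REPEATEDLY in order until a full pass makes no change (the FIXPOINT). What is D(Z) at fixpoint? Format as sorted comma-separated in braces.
pass 0 (initial): D(Z)={1,3,5}
pass 1: U {1,2,3,4,5}->{1,2}; X {1,2,4,5}->{2,4,5}; Z {1,3,5}->{3}
pass 2: X {2,4,5}->{4,5}
pass 3: no change
Fixpoint after 3 passes: D(Z) = {3}

Answer: {3}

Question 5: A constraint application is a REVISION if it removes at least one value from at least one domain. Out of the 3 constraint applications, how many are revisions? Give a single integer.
Answer: 2

Derivation:
Constraint 1 (U != Z) on D(U)={1,2,3,4,5} D(Z)={1,3,5}: no change => not a revision
Constraint 2 (Z < X) on D(Z)={1,3,5} D(X)={1,2,4,5}: Z {1,3,5}->{1,3}; X {1,2,4,5}->{2,4,5} => REVISION
Constraint 3 (U < Z) on D(U)={1,2,3,4,5} D(Z)={1,3}: U {1,2,3,4,5}->{1,2}; Z {1,3}->{3} => REVISION
Total revisions = 2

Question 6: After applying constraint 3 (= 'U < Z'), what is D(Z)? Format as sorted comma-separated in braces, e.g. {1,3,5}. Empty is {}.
Answer: {3}

Derivation:
Constraint 1 (U != Z) on D(U)={1,2,3,4,5} D(Z)={1,3,5}: no change
Constraint 2 (Z < X) on D(Z)={1,3,5} D(X)={1,2,4,5}: Z {1,3,5}->{1,3}; X {1,2,4,5}->{2,4,5}
Constraint 3 (U < Z) on D(U)={1,2,3,4,5} D(Z)={1,3}: U {1,2,3,4,5}->{1,2}; Z {1,3}->{3}
So after constraint 3: D(Z) = {3}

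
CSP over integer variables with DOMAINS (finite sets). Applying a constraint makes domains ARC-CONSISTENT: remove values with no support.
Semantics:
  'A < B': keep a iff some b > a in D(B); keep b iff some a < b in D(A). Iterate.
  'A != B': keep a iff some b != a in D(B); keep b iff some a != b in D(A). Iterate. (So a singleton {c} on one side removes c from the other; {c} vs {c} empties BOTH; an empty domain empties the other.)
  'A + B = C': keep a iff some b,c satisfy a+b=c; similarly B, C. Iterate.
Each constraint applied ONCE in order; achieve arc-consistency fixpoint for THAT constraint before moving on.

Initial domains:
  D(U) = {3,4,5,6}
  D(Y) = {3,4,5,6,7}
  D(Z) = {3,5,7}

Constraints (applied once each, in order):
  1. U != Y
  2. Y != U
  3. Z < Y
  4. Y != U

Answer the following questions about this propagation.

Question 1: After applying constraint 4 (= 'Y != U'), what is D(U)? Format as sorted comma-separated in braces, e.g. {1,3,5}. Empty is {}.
Constraint 1 (U != Y) on D(U)={3,4,5,6} D(Y)={3,4,5,6,7}: no change
Constraint 2 (Y != U) on D(Y)={3,4,5,6,7} D(U)={3,4,5,6}: no change
Constraint 3 (Z < Y) on D(Z)={3,5,7} D(Y)={3,4,5,6,7}: Z {3,5,7}->{3,5}; Y {3,4,5,6,7}->{4,5,6,7}
Constraint 4 (Y != U) on D(Y)={4,5,6,7} D(U)={3,4,5,6}: no change
So after constraint 4: D(U) = {3,4,5,6}

Answer: {3,4,5,6}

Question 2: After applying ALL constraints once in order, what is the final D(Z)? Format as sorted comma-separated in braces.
Answer: {3,5}

Derivation:
Constraint 1 (U != Y) on D(U)={3,4,5,6} D(Y)={3,4,5,6,7}: no change
Constraint 2 (Y != U) on D(Y)={3,4,5,6,7} D(U)={3,4,5,6}: no change
Constraint 3 (Z < Y) on D(Z)={3,5,7} D(Y)={3,4,5,6,7}: Z {3,5,7}->{3,5}; Y {3,4,5,6,7}->{4,5,6,7}
Constraint 4 (Y != U) on D(Y)={4,5,6,7} D(U)={3,4,5,6}: no change
So after all 4 constraints: D(Z) = {3,5}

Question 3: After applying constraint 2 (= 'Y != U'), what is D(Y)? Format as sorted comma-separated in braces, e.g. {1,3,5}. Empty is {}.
Answer: {3,4,5,6,7}

Derivation:
Constraint 1 (U != Y) on D(U)={3,4,5,6} D(Y)={3,4,5,6,7}: no change
Constraint 2 (Y != U) on D(Y)={3,4,5,6,7} D(U)={3,4,5,6}: no change
So after constraint 2: D(Y) = {3,4,5,6,7}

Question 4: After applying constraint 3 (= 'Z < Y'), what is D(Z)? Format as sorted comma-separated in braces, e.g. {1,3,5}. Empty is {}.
Answer: {3,5}

Derivation:
Constraint 1 (U != Y) on D(U)={3,4,5,6} D(Y)={3,4,5,6,7}: no change
Constraint 2 (Y != U) on D(Y)={3,4,5,6,7} D(U)={3,4,5,6}: no change
Constraint 3 (Z < Y) on D(Z)={3,5,7} D(Y)={3,4,5,6,7}: Z {3,5,7}->{3,5}; Y {3,4,5,6,7}->{4,5,6,7}
So after constraint 3: D(Z) = {3,5}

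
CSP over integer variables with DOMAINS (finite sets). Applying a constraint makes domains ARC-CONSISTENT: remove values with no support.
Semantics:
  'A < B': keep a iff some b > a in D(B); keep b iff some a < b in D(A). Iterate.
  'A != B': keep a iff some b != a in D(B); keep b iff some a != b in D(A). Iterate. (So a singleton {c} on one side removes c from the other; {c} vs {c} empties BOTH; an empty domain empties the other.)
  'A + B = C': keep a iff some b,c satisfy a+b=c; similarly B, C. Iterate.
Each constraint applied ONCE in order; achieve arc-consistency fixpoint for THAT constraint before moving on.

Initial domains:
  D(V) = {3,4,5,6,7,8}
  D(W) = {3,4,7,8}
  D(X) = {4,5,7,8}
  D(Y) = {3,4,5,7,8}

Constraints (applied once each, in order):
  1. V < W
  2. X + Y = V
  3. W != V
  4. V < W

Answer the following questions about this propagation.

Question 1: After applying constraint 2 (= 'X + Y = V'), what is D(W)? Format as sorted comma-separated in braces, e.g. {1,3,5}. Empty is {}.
Answer: {4,7,8}

Derivation:
Constraint 1 (V < W) on D(V)={3,4,5,6,7,8} D(W)={3,4,7,8}: V {3,4,5,6,7,8}->{3,4,5,6,7}; W {3,4,7,8}->{4,7,8}
Constraint 2 (X + Y = V) on D(X)={4,5,7,8} D(Y)={3,4,5,7,8} D(V)={3,4,5,6,7}: X {4,5,7,8}->{4}; Y {3,4,5,7,8}->{3}; V {3,4,5,6,7}->{7}
So after constraint 2: D(W) = {4,7,8}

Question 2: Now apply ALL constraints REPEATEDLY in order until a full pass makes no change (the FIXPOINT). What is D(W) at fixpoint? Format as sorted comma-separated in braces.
pass 0 (initial): D(W)={3,4,7,8}
pass 1: V {3,4,5,6,7,8}->{7}; W {3,4,7,8}->{8}; X {4,5,7,8}->{4}; Y {3,4,5,7,8}->{3}
pass 2: no change
Fixpoint after 2 passes: D(W) = {8}

Answer: {8}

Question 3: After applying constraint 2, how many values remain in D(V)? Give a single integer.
Constraint 1 (V < W) on D(V)={3,4,5,6,7,8} D(W)={3,4,7,8}: V {3,4,5,6,7,8}->{3,4,5,6,7}; W {3,4,7,8}->{4,7,8}
Constraint 2 (X + Y = V) on D(X)={4,5,7,8} D(Y)={3,4,5,7,8} D(V)={3,4,5,6,7}: X {4,5,7,8}->{4}; Y {3,4,5,7,8}->{3}; V {3,4,5,6,7}->{7}
So after constraint 2: D(V)={7}, size = 1

Answer: 1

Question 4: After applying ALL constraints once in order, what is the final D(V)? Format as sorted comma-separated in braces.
Constraint 1 (V < W) on D(V)={3,4,5,6,7,8} D(W)={3,4,7,8}: V {3,4,5,6,7,8}->{3,4,5,6,7}; W {3,4,7,8}->{4,7,8}
Constraint 2 (X + Y = V) on D(X)={4,5,7,8} D(Y)={3,4,5,7,8} D(V)={3,4,5,6,7}: X {4,5,7,8}->{4}; Y {3,4,5,7,8}->{3}; V {3,4,5,6,7}->{7}
Constraint 3 (W != V) on D(W)={4,7,8} D(V)={7}: W {4,7,8}->{4,8}
Constraint 4 (V < W) on D(V)={7} D(W)={4,8}: W {4,8}->{8}
So after all 4 constraints: D(V) = {7}

Answer: {7}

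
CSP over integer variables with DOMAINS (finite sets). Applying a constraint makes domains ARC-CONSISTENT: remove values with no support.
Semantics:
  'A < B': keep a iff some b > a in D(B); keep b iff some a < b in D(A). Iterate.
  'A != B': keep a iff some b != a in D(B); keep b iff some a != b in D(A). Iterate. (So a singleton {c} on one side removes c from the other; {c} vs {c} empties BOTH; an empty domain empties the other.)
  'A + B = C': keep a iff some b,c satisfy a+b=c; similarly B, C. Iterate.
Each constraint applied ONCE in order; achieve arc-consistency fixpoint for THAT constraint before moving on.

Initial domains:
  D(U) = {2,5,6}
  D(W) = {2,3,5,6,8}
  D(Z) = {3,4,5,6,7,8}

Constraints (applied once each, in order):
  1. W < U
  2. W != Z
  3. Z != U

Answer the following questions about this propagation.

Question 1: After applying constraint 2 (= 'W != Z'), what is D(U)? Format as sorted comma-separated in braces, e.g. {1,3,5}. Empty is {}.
Constraint 1 (W < U) on D(W)={2,3,5,6,8} D(U)={2,5,6}: W {2,3,5,6,8}->{2,3,5}; U {2,5,6}->{5,6}
Constraint 2 (W != Z) on D(W)={2,3,5} D(Z)={3,4,5,6,7,8}: no change
So after constraint 2: D(U) = {5,6}

Answer: {5,6}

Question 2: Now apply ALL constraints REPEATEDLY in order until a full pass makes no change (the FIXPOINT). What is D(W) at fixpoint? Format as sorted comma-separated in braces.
pass 0 (initial): D(W)={2,3,5,6,8}
pass 1: U {2,5,6}->{5,6}; W {2,3,5,6,8}->{2,3,5}
pass 2: no change
Fixpoint after 2 passes: D(W) = {2,3,5}

Answer: {2,3,5}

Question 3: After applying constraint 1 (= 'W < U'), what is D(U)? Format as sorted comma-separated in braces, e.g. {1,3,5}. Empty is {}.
Constraint 1 (W < U) on D(W)={2,3,5,6,8} D(U)={2,5,6}: W {2,3,5,6,8}->{2,3,5}; U {2,5,6}->{5,6}
So after constraint 1: D(U) = {5,6}

Answer: {5,6}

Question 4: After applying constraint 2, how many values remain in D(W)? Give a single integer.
Answer: 3

Derivation:
Constraint 1 (W < U) on D(W)={2,3,5,6,8} D(U)={2,5,6}: W {2,3,5,6,8}->{2,3,5}; U {2,5,6}->{5,6}
Constraint 2 (W != Z) on D(W)={2,3,5} D(Z)={3,4,5,6,7,8}: no change
So after constraint 2: D(W)={2,3,5}, size = 3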